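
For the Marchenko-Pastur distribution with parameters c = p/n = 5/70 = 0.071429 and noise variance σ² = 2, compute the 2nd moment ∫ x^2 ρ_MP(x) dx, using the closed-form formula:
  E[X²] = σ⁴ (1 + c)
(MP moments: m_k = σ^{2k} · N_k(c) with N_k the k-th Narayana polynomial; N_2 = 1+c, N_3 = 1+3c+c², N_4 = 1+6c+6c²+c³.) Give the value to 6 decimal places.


E[X²] = σ⁴ (1 + c) (second MP moment). With σ² = 2 (so σ⁴ = 4) and c = 5/70 = 0.071429: E[X²] = 4 · (1 + 0.071429) = 4 · 1.071429.

So E[X^2] = 4.285714.


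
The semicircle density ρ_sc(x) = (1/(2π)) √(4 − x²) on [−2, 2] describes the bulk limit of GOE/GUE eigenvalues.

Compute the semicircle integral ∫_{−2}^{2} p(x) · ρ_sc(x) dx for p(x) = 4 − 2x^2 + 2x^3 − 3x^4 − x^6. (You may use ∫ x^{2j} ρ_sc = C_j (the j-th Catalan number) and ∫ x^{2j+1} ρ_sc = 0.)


Write p(x) = Σ a_i x^i, split into monomials and integrate each against ρ_sc separately.
Using ∫ x^{2j} ρ_sc = C_j = (1/(j+1)) C(2j, j) (Catalan numbers) and ∫ x^{2j+1} ρ_sc = 0 (odd monomials vanish by symmetry):
  i = 0 (even): a_0 · C_{0} = 4 · 1 = 4
  i = 2 (even): a_2 · C_{1} = -2 · 1 = -2
  i = 3 (odd): ∫ x^3 ρ_sc = 0 (vanishes)
  i = 4 (even): a_4 · C_{2} = -3 · 2 = -6
  i = 6 (even): a_6 · C_{3} = -1 · 5 = -5

Summing the contributions: ∫_{−2}^{2} p(x) ρ_sc(x) dx = 4 + (-2) + (-6) + (-5) = -9.


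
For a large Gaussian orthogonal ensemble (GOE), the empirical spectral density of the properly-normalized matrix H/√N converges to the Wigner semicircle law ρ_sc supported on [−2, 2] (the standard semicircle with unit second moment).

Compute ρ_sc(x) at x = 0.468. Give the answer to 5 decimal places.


ρ_sc(x) = (1/(2π)) √(4 − x²). With x = 0.468:
  4 − x² = 4 − (0.468)² = 4 − 0.219024 = 3.780976.
  √(4 − x²) = 1.944473.
  1/(2π) = 0.159155.
  ρ_sc(0.468) = 0.159155 · 1.944473 = 0.309473.

Rounded to 5 decimal places: ρ_sc(0.468) ≈ 0.30947.


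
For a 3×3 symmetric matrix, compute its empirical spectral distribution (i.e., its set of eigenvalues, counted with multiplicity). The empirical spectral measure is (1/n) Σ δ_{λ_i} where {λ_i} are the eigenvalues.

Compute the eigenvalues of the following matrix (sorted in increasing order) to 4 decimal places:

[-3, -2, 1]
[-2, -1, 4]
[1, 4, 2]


Since M is real symmetric, all three eigenvalues are real; they are the roots of det(λI − M) = λ³ − (tr M) λ² + s λ − det M, where s is the sum of the principal 2×2 minors.
tr M = -3 + (-1) + 2 = -2.
s = ((-3)·(-1) − (-2)²) + ((-3)·2 − 1²) + ((-1)·2 − 4²) = -1 + (-7) + (-18) = -26.
det M (expand along row 1) = (-3)·(-18) − (-2)·(-8) + 1·(-7) = 31.
Characteristic polynomial: λ³ + 2λ² − 26λ − 31 = 0.
Substitute λ = y + (tr M)/3 = y − 0.666667 to remove the quadratic term: y³ + p·y + q = 0 with p = s − (tr M)²/3 = -27.333333 and q = −2(tr M)³/27 + (tr M)·s/3 − det M = -13.074074.
Three real roots ⇒ use the trigonometric (Viète) form: r = 2√(−p/3) = 6.036923, φ = arccos(3q/(p·r)) = arccos(0.237697) = 1.330802 rad.
y_k = r·cos(φ/3 − 2πk/3) for k = 0, 1, 2 gives y = 5.452623, -0.482428, -4.970195.
λ_k = y_k − 0.666667 gives λ = 4.7860, -1.1491, -5.6369 (check: the sum is -2.0000 = tr M).

Eigenvalues sorted in increasing order: [-5.6369, -1.1491, 4.7860].


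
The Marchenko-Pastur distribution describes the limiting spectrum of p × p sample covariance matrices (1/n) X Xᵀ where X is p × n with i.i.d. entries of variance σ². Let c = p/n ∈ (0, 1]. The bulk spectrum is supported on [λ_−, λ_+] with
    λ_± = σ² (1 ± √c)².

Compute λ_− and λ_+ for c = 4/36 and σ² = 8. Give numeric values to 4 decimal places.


c = 4/36 = 0.111111; √c = 0.333333.
λ_− = σ² (1 − √c)² = 8 · (1 − 0.333333)² = 8 · (0.666667)² = 3.555556.
λ_+ = σ² (1 + √c)² = 8 · (1 + 0.333333)² = 8 · (1.333333)² = 14.222222.

Rounded to 4 decimal places: λ_− ≈ 3.5556, λ_+ ≈ 14.2222.


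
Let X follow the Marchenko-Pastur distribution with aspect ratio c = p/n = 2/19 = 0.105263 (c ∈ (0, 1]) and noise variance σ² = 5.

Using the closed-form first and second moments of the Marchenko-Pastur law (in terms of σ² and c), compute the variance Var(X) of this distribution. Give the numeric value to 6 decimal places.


Recall the MP moments m_1 = E[X] = σ² and m_2 = E[X²] = σ⁴ (1 + c).
m_1 = E[X] = σ² = 5, so m_1² = 25.
m_2 = E[X²] = σ⁴ (1 + c) = 25 · (1 + 0.105263) = 25 · 1.105263 = 27.631579.
(Note m_2 − m_1² simplifies to c · σ⁴ = 0.105263 · 25.)

Var(X) = m_2 − m_1² = 27.631579 − 25 = 2.631579.


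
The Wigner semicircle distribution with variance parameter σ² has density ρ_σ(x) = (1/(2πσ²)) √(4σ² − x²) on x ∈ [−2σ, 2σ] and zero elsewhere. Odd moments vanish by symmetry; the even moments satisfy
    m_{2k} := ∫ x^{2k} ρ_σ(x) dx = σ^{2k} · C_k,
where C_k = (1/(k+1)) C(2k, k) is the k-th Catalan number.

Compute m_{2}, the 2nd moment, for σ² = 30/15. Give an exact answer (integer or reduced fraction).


By the scaled semicircle moment identity, m_{2k} = σ^{2k} · C_k with k = 1.
C_1 = (1/(k+1)) · C(2k, k) = (1/2) · C(2, 1) = (1/2) · 2 = 1.
σ^{2k} = (σ²)^k = (30/15)^1 = 2.

Therefore m_{2} = σ^{2} · C_1 = 2 · 1 = 2.


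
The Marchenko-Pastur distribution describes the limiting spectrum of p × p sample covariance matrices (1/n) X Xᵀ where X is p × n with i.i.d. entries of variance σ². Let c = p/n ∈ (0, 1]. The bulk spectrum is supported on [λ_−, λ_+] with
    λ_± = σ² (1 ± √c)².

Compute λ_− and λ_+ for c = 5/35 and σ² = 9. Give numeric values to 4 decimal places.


c = 5/35 = 0.142857; √c = 0.377964.
λ_− = σ² (1 − √c)² = 9 · (1 − 0.377964)² = 9 · (0.622036)² = 3.482354.
λ_+ = σ² (1 + √c)² = 9 · (1 + 0.377964)² = 9 · (1.377964)² = 17.089075.

Rounded to 4 decimal places: λ_− ≈ 3.4824, λ_+ ≈ 17.0891.


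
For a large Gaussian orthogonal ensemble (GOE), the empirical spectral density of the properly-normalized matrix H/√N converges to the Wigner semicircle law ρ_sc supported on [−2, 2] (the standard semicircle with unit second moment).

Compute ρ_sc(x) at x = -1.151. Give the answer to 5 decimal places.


ρ_sc(x) = (1/(2π)) √(4 − x²). With x = -1.151:
  4 − x² = 4 − (-1.151)² = 4 − 1.324801 = 2.675199.
  √(4 − x²) = 1.635604.
  1/(2π) = 0.159155.
  ρ_sc(-1.151) = 0.159155 · 1.635604 = 0.260314.

Rounded to 5 decimal places: ρ_sc(-1.151) ≈ 0.26031.


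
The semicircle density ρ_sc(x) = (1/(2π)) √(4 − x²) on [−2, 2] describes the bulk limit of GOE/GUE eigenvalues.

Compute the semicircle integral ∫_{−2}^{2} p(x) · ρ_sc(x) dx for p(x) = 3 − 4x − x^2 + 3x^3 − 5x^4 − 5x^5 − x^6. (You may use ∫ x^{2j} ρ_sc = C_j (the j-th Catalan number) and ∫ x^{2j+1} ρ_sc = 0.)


Write p(x) = Σ a_i x^i, split into monomials and integrate each against ρ_sc separately.
Using ∫ x^{2j} ρ_sc = C_j = (1/(j+1)) C(2j, j) (Catalan numbers) and ∫ x^{2j+1} ρ_sc = 0 (odd monomials vanish by symmetry):
  i = 0 (even): a_0 · C_{0} = 3 · 1 = 3
  i = 1 (odd): ∫ x^1 ρ_sc = 0 (vanishes)
  i = 2 (even): a_2 · C_{1} = -1 · 1 = -1
  i = 3 (odd): ∫ x^3 ρ_sc = 0 (vanishes)
  i = 4 (even): a_4 · C_{2} = -5 · 2 = -10
  i = 5 (odd): ∫ x^5 ρ_sc = 0 (vanishes)
  i = 6 (even): a_6 · C_{3} = -1 · 5 = -5

Summing the contributions: ∫_{−2}^{2} p(x) ρ_sc(x) dx = 3 + (-1) + (-10) + (-5) = -13.


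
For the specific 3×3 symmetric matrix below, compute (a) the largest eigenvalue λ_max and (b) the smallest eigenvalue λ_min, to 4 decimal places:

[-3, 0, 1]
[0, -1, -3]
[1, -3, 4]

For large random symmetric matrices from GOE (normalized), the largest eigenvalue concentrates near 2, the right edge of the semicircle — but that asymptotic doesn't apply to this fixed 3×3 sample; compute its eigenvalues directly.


Since M is real symmetric, all three eigenvalues are real; they are the roots of det(λI − M) = λ³ − (tr M) λ² + s λ − det M, where s is the sum of the principal 2×2 minors.
tr M = -3 + (-1) + 4 = 0.
s = ((-3)·(-1) − 0²) + ((-3)·4 − 1²) + ((-1)·4 − (-3)²) = 3 + (-13) + (-13) = -23.
det M (expand along row 1) = (-3)·(-13) − 0·3 + 1·1 = 40.
Characteristic polynomial: λ³ − 23λ − 40 = 0.
Substitute λ = y + (tr M)/3 = y + 0.000000 to remove the quadratic term: y³ + p·y + q = 0 with p = s − (tr M)²/3 = -23.000000 and q = −2(tr M)³/27 + (tr M)·s/3 − det M = -40.000000.
Three real roots ⇒ use the trigonometric (Viète) form: r = 2√(−p/3) = 5.537749, φ = arccos(3q/(p·r)) = arccos(0.942150) = 0.341808 rad.
y_k = r·cos(φ/3 − 2πk/3) for k = 0, 1, 2 gives y = 5.501844, -2.205686, -3.296159.
λ_k = y_k + 0.000000 gives λ = 5.5018, -2.2057, -3.2962 (check: the sum is 0.0000 = tr M).

Hence λ_max = 5.5018 and λ_min = -3.2962.


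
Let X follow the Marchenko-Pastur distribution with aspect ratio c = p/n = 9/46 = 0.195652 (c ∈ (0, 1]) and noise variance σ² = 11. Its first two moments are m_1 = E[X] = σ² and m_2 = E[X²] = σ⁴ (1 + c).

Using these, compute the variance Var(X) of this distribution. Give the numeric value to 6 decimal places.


m_1 = E[X] = σ² = 11, so m_1² = 121.
m_2 = E[X²] = σ⁴ (1 + c) = 121 · (1 + 0.195652) = 121 · 1.195652 = 144.673913.
(Note m_2 − m_1² simplifies to c · σ⁴ = 0.195652 · 121.)

Var(X) = m_2 − m_1² = 144.673913 − 121 = 23.673913.


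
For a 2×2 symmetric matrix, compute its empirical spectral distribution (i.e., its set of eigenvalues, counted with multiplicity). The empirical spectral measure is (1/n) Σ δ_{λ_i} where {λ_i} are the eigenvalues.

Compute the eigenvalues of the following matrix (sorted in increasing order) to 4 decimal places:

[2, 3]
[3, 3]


Since M is real symmetric, both eigenvalues are real; they are the roots of det(λI − M) = λ² − (tr M) λ + det M.
tr M = 2 + 3 = 5.
det M = 2·3 − 3² = 6 − 9 = -3.
Characteristic polynomial: λ² − 5λ − 3 = 0.
Discriminant Δ = (tr M)² − 4·det M = 25 − (-12) = 37; √Δ = 6.082763.
λ = (tr M ± √Δ)/2 = (5 ± 6.082763)/2, giving (tr M − √Δ)/2 = -0.5414 and (tr M + √Δ)/2 = 5.5414.

Eigenvalues sorted in increasing order: [-0.5414, 5.5414].


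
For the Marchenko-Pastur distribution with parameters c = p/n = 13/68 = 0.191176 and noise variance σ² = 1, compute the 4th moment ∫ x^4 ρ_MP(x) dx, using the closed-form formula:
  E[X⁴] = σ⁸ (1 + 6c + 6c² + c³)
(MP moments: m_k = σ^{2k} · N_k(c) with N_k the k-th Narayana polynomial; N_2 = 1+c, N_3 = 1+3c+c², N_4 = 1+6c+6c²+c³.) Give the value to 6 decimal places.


E[X⁴] = σ⁸ (1 + 6c + 6c² + c³) (fourth MP moment). With σ² = 1 (so σ⁸ = 1) and c = 13/68 = 0.191176: E[X⁴] = 1 · (1 + 6·0.191176 + 6·(0.191176)² + (0.191176)³) = 1 · 2.373337.

So E[X^4] = 2.373337.


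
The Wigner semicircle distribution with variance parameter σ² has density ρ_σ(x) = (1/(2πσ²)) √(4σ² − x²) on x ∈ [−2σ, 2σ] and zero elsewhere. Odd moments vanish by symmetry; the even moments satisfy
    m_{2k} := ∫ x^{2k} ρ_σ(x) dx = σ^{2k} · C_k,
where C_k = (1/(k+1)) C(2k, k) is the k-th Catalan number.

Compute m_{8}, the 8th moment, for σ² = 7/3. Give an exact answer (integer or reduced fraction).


By the scaled semicircle moment identity, m_{2k} = σ^{2k} · C_k with k = 4.
C_4 = (1/(k+1)) · C(2k, k) = (1/5) · C(8, 4) = (1/5) · 70 = 14.
σ^{2k} = (σ²)^k = (7/3)^4 = 2401/81.

Therefore m_{8} = σ^{8} · C_4 = (2401/81) · 14 = 33614/81.


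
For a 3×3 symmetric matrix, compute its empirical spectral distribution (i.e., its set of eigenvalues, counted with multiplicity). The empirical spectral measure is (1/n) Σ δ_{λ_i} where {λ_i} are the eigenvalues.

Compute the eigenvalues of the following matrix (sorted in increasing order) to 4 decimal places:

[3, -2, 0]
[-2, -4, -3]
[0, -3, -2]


Since M is real symmetric, all three eigenvalues are real; they are the roots of det(λI − M) = λ³ − (tr M) λ² + s λ − det M, where s is the sum of the principal 2×2 minors.
tr M = 3 + (-4) + (-2) = -3.
s = (3·(-4) − (-2)²) + (3·(-2) − 0²) + ((-4)·(-2) − (-3)²) = -16 + (-6) + (-1) = -23.
det M (expand along row 1) = 3·(-1) − (-2)·4 + 0·6 = 5.
Characteristic polynomial: λ³ + 3λ² − 23λ − 5 = 0.
Substitute λ = y + (tr M)/3 = y − 1.000000 to remove the quadratic term: y³ + p·y + q = 0 with p = s − (tr M)²/3 = -26.000000 and q = −2(tr M)³/27 + (tr M)·s/3 − det M = 20.000000.
Three real roots ⇒ use the trigonometric (Viète) form: r = 2√(−p/3) = 5.887841, φ = arccos(3q/(p·r)) = arccos(-0.391942) = 1.973538 rad.
y_k = r·cos(φ/3 − 2πk/3) for k = 0, 1, 2 gives y = 4.659113, 0.788054, -5.447167.
λ_k = y_k − 1.000000 gives λ = 3.6591, -0.2119, -6.4472 (check: the sum is -3.0000 = tr M).

Eigenvalues sorted in increasing order: [-6.4472, -0.2119, 3.6591].


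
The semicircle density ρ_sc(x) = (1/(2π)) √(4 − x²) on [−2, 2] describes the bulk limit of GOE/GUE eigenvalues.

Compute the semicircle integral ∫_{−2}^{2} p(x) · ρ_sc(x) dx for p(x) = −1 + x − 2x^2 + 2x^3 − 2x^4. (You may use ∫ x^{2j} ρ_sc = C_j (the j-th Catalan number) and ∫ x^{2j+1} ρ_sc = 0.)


Write p(x) = Σ a_i x^i, split into monomials and integrate each against ρ_sc separately.
Using ∫ x^{2j} ρ_sc = C_j = (1/(j+1)) C(2j, j) (Catalan numbers) and ∫ x^{2j+1} ρ_sc = 0 (odd monomials vanish by symmetry):
  i = 0 (even): a_0 · C_{0} = -1 · 1 = -1
  i = 1 (odd): ∫ x^1 ρ_sc = 0 (vanishes)
  i = 2 (even): a_2 · C_{1} = -2 · 1 = -2
  i = 3 (odd): ∫ x^3 ρ_sc = 0 (vanishes)
  i = 4 (even): a_4 · C_{2} = -2 · 2 = -4

Summing the contributions: ∫_{−2}^{2} p(x) ρ_sc(x) dx = (-1) + (-2) + (-4) = -7.


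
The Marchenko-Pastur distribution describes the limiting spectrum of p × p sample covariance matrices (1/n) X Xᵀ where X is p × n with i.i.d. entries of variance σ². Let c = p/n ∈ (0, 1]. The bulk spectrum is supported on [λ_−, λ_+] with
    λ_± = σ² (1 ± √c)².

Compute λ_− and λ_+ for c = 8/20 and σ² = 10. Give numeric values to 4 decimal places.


c = 8/20 = 0.400000; √c = 0.632456.
λ_− = σ² (1 − √c)² = 10 · (1 − 0.632456)² = 10 · (0.367544)² = 1.350889.
λ_+ = σ² (1 + √c)² = 10 · (1 + 0.632456)² = 10 · (1.632456)² = 26.649111.

Rounded to 4 decimal places: λ_− ≈ 1.3509, λ_+ ≈ 26.6491.


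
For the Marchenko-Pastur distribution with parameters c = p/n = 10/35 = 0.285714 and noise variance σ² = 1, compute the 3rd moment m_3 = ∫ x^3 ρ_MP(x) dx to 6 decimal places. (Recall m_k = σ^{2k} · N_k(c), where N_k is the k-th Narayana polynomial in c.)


E[X³] = σ⁶ (1 + 3c + c²) (third MP moment). With σ² = 1 (so σ⁶ = 1) and c = 10/35 = 0.285714: E[X³] = 1 · (1 + 3·0.285714 + (0.285714)²) = 1 · 1.938776.

So E[X^3] = 1.938776.


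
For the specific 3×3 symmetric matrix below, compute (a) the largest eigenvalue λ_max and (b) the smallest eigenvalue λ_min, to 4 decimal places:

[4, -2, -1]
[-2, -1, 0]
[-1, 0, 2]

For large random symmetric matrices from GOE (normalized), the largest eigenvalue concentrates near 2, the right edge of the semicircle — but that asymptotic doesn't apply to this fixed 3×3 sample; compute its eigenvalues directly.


Since M is real symmetric, all three eigenvalues are real; they are the roots of det(λI − M) = λ³ − (tr M) λ² + s λ − det M, where s is the sum of the principal 2×2 minors.
tr M = 4 + (-1) + 2 = 5.
s = (4·(-1) − (-2)²) + (4·2 − (-1)²) + ((-1)·2 − 0²) = -8 + 7 + (-2) = -3.
det M (expand along row 1) = 4·(-2) − (-2)·(-4) + (-1)·(-1) = -15.
Characteristic polynomial: λ³ − 5λ² − 3λ + 15 = 0.
Substitute λ = y + (tr M)/3 = y + 1.666667 to remove the quadratic term: y³ + p·y + q = 0 with p = s − (tr M)²/3 = -11.333333 and q = −2(tr M)³/27 + (tr M)·s/3 − det M = 0.740741.
Three real roots ⇒ use the trigonometric (Viète) form: r = 2√(−p/3) = 3.887301, φ = arccos(3q/(p·r)) = arccos(-0.050441) = 1.621259 rad.
y_k = r·cos(φ/3 − 2πk/3) for k = 0, 1, 2 gives y = 3.333333, 0.065384, -3.398717.
λ_k = y_k + 1.666667 gives λ = 5.0000, 1.7321, -1.7321 (check: the sum is 5.0000 = tr M).

Hence λ_max = 5.0000 and λ_min = -1.7321.


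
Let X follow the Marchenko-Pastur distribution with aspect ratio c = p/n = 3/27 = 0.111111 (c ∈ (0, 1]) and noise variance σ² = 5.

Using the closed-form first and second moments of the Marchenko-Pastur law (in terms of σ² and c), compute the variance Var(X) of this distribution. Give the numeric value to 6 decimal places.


Recall the MP moments m_1 = E[X] = σ² and m_2 = E[X²] = σ⁴ (1 + c).
m_1 = E[X] = σ² = 5, so m_1² = 25.
m_2 = E[X²] = σ⁴ (1 + c) = 25 · (1 + 0.111111) = 25 · 1.111111 = 27.777778.
(Note m_2 − m_1² simplifies to c · σ⁴ = 0.111111 · 25.)

Var(X) = m_2 − m_1² = 27.777778 − 25 = 2.777778.


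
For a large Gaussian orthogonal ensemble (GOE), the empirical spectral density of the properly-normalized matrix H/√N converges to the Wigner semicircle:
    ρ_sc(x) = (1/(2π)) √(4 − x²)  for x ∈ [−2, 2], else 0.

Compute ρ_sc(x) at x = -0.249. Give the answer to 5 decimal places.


ρ_sc(x) = (1/(2π)) √(4 − x²). With x = -0.249:
  4 − x² = 4 − (-0.249)² = 4 − 0.062001 = 3.937999.
  √(4 − x²) = 1.984439.
  1/(2π) = 0.159155.
  ρ_sc(-0.249) = 0.159155 · 1.984439 = 0.315833.

Rounded to 5 decimal places: ρ_sc(-0.249) ≈ 0.31583.


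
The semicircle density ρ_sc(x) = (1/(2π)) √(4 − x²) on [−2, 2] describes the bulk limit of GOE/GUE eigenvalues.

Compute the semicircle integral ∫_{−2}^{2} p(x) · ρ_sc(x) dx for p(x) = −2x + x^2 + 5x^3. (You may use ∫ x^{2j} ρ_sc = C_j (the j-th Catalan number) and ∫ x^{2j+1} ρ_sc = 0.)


Write p(x) = Σ a_i x^i, split into monomials and integrate each against ρ_sc separately.
Using ∫ x^{2j} ρ_sc = C_j = (1/(j+1)) C(2j, j) (Catalan numbers) and ∫ x^{2j+1} ρ_sc = 0 (odd monomials vanish by symmetry):
  i = 1 (odd): ∫ x^1 ρ_sc = 0 (vanishes)
  i = 2 (even): a_2 · C_{1} = 1 · 1 = 1
  i = 3 (odd): ∫ x^3 ρ_sc = 0 (vanishes)

Summing the contributions: ∫_{−2}^{2} p(x) ρ_sc(x) dx = 1.


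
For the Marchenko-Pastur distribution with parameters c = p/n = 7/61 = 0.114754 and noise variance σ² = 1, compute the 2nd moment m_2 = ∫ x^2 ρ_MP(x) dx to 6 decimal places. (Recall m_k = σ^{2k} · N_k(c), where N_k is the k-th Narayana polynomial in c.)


E[X²] = σ⁴ (1 + c) (second MP moment). With σ² = 1 (so σ⁴ = 1) and c = 7/61 = 0.114754: E[X²] = 1 · (1 + 0.114754) = 1 · 1.114754.

So E[X^2] = 1.114754.


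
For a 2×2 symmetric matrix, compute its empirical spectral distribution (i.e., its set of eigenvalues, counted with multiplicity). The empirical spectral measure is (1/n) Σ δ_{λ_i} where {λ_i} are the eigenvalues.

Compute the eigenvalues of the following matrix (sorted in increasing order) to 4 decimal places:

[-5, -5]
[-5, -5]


Since M is real symmetric, both eigenvalues are real; they are the roots of det(λI − M) = λ² − (tr M) λ + det M.
tr M = -5 + (-5) = -10.
det M = (-5)·(-5) − (-5)² = 25 − 25 = 0.
Characteristic polynomial: λ² + 10λ = 0.
Discriminant Δ = (tr M)² − 4·det M = 100 − 0 = 100; √Δ = 10.000000.
λ = (tr M ± √Δ)/2 = (-10 ± 10.000000)/2, giving (tr M − √Δ)/2 = -10.0000 and (tr M + √Δ)/2 = 0.0000.

Eigenvalues sorted in increasing order: [-10.0000, 0.0000].


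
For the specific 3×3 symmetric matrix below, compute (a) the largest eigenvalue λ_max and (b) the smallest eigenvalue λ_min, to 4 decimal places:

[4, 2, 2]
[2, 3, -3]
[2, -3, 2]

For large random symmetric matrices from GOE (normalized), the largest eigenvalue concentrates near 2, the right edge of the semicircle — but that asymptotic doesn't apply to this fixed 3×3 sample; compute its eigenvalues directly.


Since M is real symmetric, all three eigenvalues are real; they are the roots of det(λI − M) = λ³ − (tr M) λ² + s λ − det M, where s is the sum of the principal 2×2 minors.
tr M = 4 + 3 + 2 = 9.
s = (4·3 − 2²) + (4·2 − 2²) + (3·2 − (-3)²) = 8 + 4 + (-3) = 9.
det M (expand along row 1) = 4·(-3) − 2·10 + 2·(-12) = -56.
Characteristic polynomial: λ³ − 9λ² + 9λ + 56 = 0.
Substitute λ = y + (tr M)/3 = y + 3.000000 to remove the quadratic term: y³ + p·y + q = 0 with p = s − (tr M)²/3 = -18.000000 and q = −2(tr M)³/27 + (tr M)·s/3 − det M = 29.000000.
Three real roots ⇒ use the trigonometric (Viète) form: r = 2√(−p/3) = 4.898979, φ = arccos(3q/(p·r)) = arccos(-0.986600) = 2.977702 rad.
y_k = r·cos(φ/3 − 2πk/3) for k = 0, 1, 2 gives y = 2.677496, 2.214175, -4.891671.
λ_k = y_k + 3.000000 gives λ = 5.6775, 5.2142, -1.8917 (check: the sum is 9.0000 = tr M).

Hence λ_max = 5.6775 and λ_min = -1.8917.


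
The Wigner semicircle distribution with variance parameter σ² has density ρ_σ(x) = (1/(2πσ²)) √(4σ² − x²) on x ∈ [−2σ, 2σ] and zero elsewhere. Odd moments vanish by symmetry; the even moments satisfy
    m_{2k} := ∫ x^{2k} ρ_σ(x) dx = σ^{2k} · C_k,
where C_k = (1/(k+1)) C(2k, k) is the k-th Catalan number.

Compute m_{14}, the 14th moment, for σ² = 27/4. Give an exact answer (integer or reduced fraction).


By the scaled semicircle moment identity, m_{2k} = σ^{2k} · C_k with k = 7.
C_7 = (1/(k+1)) · C(2k, k) = (1/8) · C(14, 7) = (1/8) · 3432 = 429.
σ^{2k} = (σ²)^k = (27/4)^7 = 10460353203/16384.

Therefore m_{14} = σ^{14} · C_7 = (10460353203/16384) · 429 = 4487491524087/16384.


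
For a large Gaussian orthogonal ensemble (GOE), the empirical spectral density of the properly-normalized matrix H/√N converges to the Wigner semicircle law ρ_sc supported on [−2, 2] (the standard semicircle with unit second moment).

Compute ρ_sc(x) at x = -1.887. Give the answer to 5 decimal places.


ρ_sc(x) = (1/(2π)) √(4 − x²). With x = -1.887:
  4 − x² = 4 − (-1.887)² = 4 − 3.560769 = 0.439231.
  √(4 − x²) = 0.662745.
  1/(2π) = 0.159155.
  ρ_sc(-1.887) = 0.159155 · 0.662745 = 0.105479.

Rounded to 5 decimal places: ρ_sc(-1.887) ≈ 0.10548.


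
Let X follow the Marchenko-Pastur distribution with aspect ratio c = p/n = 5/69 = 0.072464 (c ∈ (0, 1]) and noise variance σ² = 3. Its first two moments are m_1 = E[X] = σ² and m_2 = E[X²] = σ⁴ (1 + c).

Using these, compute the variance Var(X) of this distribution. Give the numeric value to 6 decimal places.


m_1 = E[X] = σ² = 3, so m_1² = 9.
m_2 = E[X²] = σ⁴ (1 + c) = 9 · (1 + 0.072464) = 9 · 1.072464 = 9.652174.
(Note m_2 − m_1² simplifies to c · σ⁴ = 0.072464 · 9.)

Var(X) = m_2 − m_1² = 9.652174 − 9 = 0.652174.


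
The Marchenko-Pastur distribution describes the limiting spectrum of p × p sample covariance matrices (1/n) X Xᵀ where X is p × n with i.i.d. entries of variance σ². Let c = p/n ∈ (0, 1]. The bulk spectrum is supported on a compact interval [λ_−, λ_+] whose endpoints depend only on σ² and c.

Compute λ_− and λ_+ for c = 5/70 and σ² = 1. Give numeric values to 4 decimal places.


c = 5/70 = 0.071429; √c = 0.267261.
λ_− = σ² (1 − √c)² = 1 · (1 − 0.267261)² = 1 · (0.732739)² = 0.536906.
λ_+ = σ² (1 + √c)² = 1 · (1 + 0.267261)² = 1 · (1.267261)² = 1.605951.

Rounded to 4 decimal places: λ_− ≈ 0.5369, λ_+ ≈ 1.6060.


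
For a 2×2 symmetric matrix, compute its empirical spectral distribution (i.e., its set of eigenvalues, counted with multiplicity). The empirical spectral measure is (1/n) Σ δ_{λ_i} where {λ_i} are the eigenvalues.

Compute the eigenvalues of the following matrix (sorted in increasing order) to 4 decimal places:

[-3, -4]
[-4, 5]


Since M is real symmetric, both eigenvalues are real; they are the roots of det(λI − M) = λ² − (tr M) λ + det M.
tr M = -3 + 5 = 2.
det M = (-3)·5 − (-4)² = -15 − 16 = -31.
Characteristic polynomial: λ² − 2λ − 31 = 0.
Discriminant Δ = (tr M)² − 4·det M = 4 − (-124) = 128; √Δ = 11.313708.
λ = (tr M ± √Δ)/2 = (2 ± 11.313708)/2, giving (tr M − √Δ)/2 = -4.6569 and (tr M + √Δ)/2 = 6.6569.

Eigenvalues sorted in increasing order: [-4.6569, 6.6569].


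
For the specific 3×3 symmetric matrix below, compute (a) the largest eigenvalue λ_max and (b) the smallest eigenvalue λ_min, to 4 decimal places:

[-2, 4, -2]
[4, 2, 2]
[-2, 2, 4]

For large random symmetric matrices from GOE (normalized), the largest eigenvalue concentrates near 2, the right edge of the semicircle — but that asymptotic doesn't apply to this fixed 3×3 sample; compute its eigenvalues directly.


Since M is real symmetric, all three eigenvalues are real; they are the roots of det(λI − M) = λ³ − (tr M) λ² + s λ − det M, where s is the sum of the principal 2×2 minors.
tr M = -2 + 2 + 4 = 4.
s = ((-2)·2 − 4²) + ((-2)·4 − (-2)²) + (2·4 − 2²) = -20 + (-12) + 4 = -28.
det M (expand along row 1) = (-2)·4 − 4·20 + (-2)·12 = -112.
Characteristic polynomial: λ³ − 4λ² − 28λ + 112 = 0.
Substitute λ = y + (tr M)/3 = y + 1.333333 to remove the quadratic term: y³ + p·y + q = 0 with p = s − (tr M)²/3 = -33.333333 and q = −2(tr M)³/27 + (tr M)·s/3 − det M = 69.925926.
Three real roots ⇒ use the trigonometric (Viète) form: r = 2√(−p/3) = 6.666667, φ = arccos(3q/(p·r)) = arccos(-0.944000) = 2.805347 rad.
y_k = r·cos(φ/3 − 2πk/3) for k = 0, 1, 2 gives y = 3.958169, 2.666667, -6.624836.
λ_k = y_k + 1.333333 gives λ = 5.2915, 4.0000, -5.2915 (check: the sum is 4.0000 = tr M).

Hence λ_max = 5.2915 and λ_min = -5.2915.


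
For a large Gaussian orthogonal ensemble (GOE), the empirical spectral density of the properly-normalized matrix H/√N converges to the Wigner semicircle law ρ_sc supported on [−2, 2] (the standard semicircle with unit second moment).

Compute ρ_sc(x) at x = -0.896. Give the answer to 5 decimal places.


ρ_sc(x) = (1/(2π)) √(4 − x²). With x = -0.896:
  4 − x² = 4 − (-0.896)² = 4 − 0.802816 = 3.197184.
  √(4 − x²) = 1.788067.
  1/(2π) = 0.159155.
  ρ_sc(-0.896) = 0.159155 · 1.788067 = 0.284580.

Rounded to 5 decimal places: ρ_sc(-0.896) ≈ 0.28458.


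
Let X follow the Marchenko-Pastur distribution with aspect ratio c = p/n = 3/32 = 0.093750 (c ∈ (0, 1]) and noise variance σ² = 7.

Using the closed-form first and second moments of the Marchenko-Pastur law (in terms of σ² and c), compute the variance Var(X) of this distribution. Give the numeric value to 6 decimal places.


Recall the MP moments m_1 = E[X] = σ² and m_2 = E[X²] = σ⁴ (1 + c).
m_1 = E[X] = σ² = 7, so m_1² = 49.
m_2 = E[X²] = σ⁴ (1 + c) = 49 · (1 + 0.093750) = 49 · 1.093750 = 53.593750.
(Note m_2 − m_1² simplifies to c · σ⁴ = 0.093750 · 49.)

Var(X) = m_2 − m_1² = 53.593750 − 49 = 4.593750.


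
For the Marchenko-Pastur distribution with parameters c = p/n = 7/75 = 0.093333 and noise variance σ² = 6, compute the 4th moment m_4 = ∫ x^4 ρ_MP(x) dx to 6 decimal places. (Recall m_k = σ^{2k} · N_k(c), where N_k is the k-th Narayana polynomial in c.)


E[X⁴] = σ⁸ (1 + 6c + 6c² + c³) (fourth MP moment). With σ² = 6 (so σ⁸ = 1296) and c = 7/75 = 0.093333: E[X⁴] = 1296 · (1 + 6·0.093333 + 6·(0.093333)² + (0.093333)³) = 1296 · 1.613080.

So E[X^4] = 2090.551296.


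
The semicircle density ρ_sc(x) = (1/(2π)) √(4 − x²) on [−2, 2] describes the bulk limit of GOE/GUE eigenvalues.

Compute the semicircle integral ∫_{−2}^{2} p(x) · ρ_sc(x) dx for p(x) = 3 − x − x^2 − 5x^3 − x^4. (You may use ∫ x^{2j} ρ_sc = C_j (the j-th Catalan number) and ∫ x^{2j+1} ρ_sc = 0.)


Write p(x) = Σ a_i x^i, split into monomials and integrate each against ρ_sc separately.
Using ∫ x^{2j} ρ_sc = C_j = (1/(j+1)) C(2j, j) (Catalan numbers) and ∫ x^{2j+1} ρ_sc = 0 (odd monomials vanish by symmetry):
  i = 0 (even): a_0 · C_{0} = 3 · 1 = 3
  i = 1 (odd): ∫ x^1 ρ_sc = 0 (vanishes)
  i = 2 (even): a_2 · C_{1} = -1 · 1 = -1
  i = 3 (odd): ∫ x^3 ρ_sc = 0 (vanishes)
  i = 4 (even): a_4 · C_{2} = -1 · 2 = -2

Summing the contributions: ∫_{−2}^{2} p(x) ρ_sc(x) dx = 3 + (-1) + (-2) = 0.


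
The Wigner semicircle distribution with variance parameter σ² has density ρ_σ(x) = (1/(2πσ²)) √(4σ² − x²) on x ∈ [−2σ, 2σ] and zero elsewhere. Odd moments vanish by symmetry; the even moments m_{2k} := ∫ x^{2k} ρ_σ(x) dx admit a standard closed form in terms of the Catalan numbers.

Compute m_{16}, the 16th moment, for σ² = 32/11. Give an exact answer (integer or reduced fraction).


By the scaled semicircle moment identity, m_{2k} = σ^{2k} · C_k with k = 8.
C_8 = (1/(k+1)) · C(2k, k) = (1/9) · C(16, 8) = (1/9) · 12870 = 1430.
σ^{2k} = (σ²)^k = (32/11)^8 = 1099511627776/214358881.

Therefore m_{16} = σ^{16} · C_8 = (1099511627776/214358881) · 1430 = 142936511610880/19487171.


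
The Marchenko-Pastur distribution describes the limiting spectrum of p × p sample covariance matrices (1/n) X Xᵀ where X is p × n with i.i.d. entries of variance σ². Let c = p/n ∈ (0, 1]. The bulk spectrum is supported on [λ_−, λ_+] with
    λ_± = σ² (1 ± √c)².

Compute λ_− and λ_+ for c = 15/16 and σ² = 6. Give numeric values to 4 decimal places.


c = 15/16 = 0.937500; √c = 0.968246.
λ_− = σ² (1 − √c)² = 6 · (1 − 0.968246)² = 6 · (0.031754)² = 0.006050.
λ_+ = σ² (1 + √c)² = 6 · (1 + 0.968246)² = 6 · (1.968246)² = 23.243950.

Rounded to 4 decimal places: λ_− ≈ 0.0060, λ_+ ≈ 23.2440.


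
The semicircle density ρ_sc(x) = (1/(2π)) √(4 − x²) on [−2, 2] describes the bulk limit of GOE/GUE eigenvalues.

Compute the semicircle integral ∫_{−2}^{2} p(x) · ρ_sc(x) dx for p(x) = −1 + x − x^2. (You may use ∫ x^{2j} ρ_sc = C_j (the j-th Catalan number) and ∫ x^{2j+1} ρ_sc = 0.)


Write p(x) = Σ a_i x^i, split into monomials and integrate each against ρ_sc separately.
Using ∫ x^{2j} ρ_sc = C_j = (1/(j+1)) C(2j, j) (Catalan numbers) and ∫ x^{2j+1} ρ_sc = 0 (odd monomials vanish by symmetry):
  i = 0 (even): a_0 · C_{0} = -1 · 1 = -1
  i = 1 (odd): ∫ x^1 ρ_sc = 0 (vanishes)
  i = 2 (even): a_2 · C_{1} = -1 · 1 = -1

Summing the contributions: ∫_{−2}^{2} p(x) ρ_sc(x) dx = (-1) + (-1) = -2.


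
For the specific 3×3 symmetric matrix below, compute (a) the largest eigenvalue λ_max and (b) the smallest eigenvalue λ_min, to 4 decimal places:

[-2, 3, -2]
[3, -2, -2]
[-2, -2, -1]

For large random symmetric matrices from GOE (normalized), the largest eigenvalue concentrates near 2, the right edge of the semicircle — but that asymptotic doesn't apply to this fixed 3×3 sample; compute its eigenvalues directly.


Since M is real symmetric, all three eigenvalues are real; they are the roots of det(λI − M) = λ³ − (tr M) λ² + s λ − det M, where s is the sum of the principal 2×2 minors.
tr M = -2 + (-2) + (-1) = -5.
s = ((-2)·(-2) − 3²) + ((-2)·(-1) − (-2)²) + ((-2)·(-1) − (-2)²) = -5 + (-2) + (-2) = -9.
det M (expand along row 1) = (-2)·(-2) − 3·(-7) + (-2)·(-10) = 45.
Characteristic polynomial: λ³ + 5λ² − 9λ − 45 = 0.
Substitute λ = y + (tr M)/3 = y − 1.666667 to remove the quadratic term: y³ + p·y + q = 0 with p = s − (tr M)²/3 = -17.333333 and q = −2(tr M)³/27 + (tr M)·s/3 − det M = -20.740741.
Three real roots ⇒ use the trigonometric (Viète) form: r = 2√(−p/3) = 4.807402, φ = arccos(3q/(p·r)) = arccos(0.746712) = 0.727692 rad.
y_k = r·cos(φ/3 − 2πk/3) for k = 0, 1, 2 gives y = 4.666667, -1.333333, -3.333333.
λ_k = y_k − 1.666667 gives λ = 3.0000, -3.0000, -5.0000 (check: the sum is -5.0000 = tr M).

Hence λ_max = 3.0000 and λ_min = -5.0000.


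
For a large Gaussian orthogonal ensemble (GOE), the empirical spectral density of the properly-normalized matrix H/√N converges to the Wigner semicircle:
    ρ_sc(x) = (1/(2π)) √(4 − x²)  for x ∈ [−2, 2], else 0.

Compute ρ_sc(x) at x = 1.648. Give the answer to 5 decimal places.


ρ_sc(x) = (1/(2π)) √(4 − x²). With x = 1.648:
  4 − x² = 4 − (1.648)² = 4 − 2.715904 = 1.284096.
  √(4 − x²) = 1.133180.
  1/(2π) = 0.159155.
  ρ_sc(1.648) = 0.159155 · 1.133180 = 0.180351.

Rounded to 5 decimal places: ρ_sc(1.648) ≈ 0.18035.


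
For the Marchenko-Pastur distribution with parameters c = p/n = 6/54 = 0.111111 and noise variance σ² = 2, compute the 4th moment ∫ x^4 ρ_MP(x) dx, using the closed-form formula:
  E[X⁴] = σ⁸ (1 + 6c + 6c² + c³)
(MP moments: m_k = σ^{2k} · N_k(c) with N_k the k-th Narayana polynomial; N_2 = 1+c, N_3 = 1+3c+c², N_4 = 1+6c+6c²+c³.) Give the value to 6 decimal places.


E[X⁴] = σ⁸ (1 + 6c + 6c² + c³) (fourth MP moment). With σ² = 2 (so σ⁸ = 16) and c = 6/54 = 0.111111: E[X⁴] = 16 · (1 + 6·0.111111 + 6·(0.111111)² + (0.111111)³) = 16 · 1.742112.

So E[X^4] = 27.873800.


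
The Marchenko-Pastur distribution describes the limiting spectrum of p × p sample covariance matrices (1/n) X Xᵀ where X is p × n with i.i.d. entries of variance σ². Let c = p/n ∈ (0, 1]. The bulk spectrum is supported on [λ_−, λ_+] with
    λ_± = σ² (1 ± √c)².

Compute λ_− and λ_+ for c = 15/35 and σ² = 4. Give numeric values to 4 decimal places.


c = 15/35 = 0.428571; √c = 0.654654.
λ_− = σ² (1 − √c)² = 4 · (1 − 0.654654)² = 4 · (0.345346)² = 0.477056.
λ_+ = σ² (1 + √c)² = 4 · (1 + 0.654654)² = 4 · (1.654654)² = 10.951515.

Rounded to 4 decimal places: λ_− ≈ 0.4771, λ_+ ≈ 10.9515.


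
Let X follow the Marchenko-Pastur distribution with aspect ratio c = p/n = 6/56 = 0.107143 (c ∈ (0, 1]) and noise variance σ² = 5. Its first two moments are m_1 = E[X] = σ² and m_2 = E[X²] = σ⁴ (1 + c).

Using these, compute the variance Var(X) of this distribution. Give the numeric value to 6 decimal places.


m_1 = E[X] = σ² = 5, so m_1² = 25.
m_2 = E[X²] = σ⁴ (1 + c) = 25 · (1 + 0.107143) = 25 · 1.107143 = 27.678571.
(Note m_2 − m_1² simplifies to c · σ⁴ = 0.107143 · 25.)

Var(X) = m_2 − m_1² = 27.678571 − 25 = 2.678571.


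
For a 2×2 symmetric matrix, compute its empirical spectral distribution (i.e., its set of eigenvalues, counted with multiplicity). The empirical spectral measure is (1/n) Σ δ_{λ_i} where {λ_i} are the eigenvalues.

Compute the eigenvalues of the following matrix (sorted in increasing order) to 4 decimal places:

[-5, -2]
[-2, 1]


Since M is real symmetric, both eigenvalues are real; they are the roots of det(λI − M) = λ² − (tr M) λ + det M.
tr M = -5 + 1 = -4.
det M = (-5)·1 − (-2)² = -5 − 4 = -9.
Characteristic polynomial: λ² + 4λ − 9 = 0.
Discriminant Δ = (tr M)² − 4·det M = 16 − (-36) = 52; √Δ = 7.211103.
λ = (tr M ± √Δ)/2 = (-4 ± 7.211103)/2, giving (tr M − √Δ)/2 = -5.6056 and (tr M + √Δ)/2 = 1.6056.

Eigenvalues sorted in increasing order: [-5.6056, 1.6056].


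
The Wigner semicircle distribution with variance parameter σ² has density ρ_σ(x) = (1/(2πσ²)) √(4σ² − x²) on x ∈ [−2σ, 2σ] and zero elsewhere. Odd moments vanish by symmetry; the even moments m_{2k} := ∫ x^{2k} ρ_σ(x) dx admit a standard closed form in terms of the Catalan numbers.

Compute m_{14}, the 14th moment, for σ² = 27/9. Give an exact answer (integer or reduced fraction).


By the scaled semicircle moment identity, m_{2k} = σ^{2k} · C_k with k = 7.
C_7 = (1/(k+1)) · C(2k, k) = (1/8) · C(14, 7) = (1/8) · 3432 = 429.
σ^{2k} = (σ²)^k = (27/9)^7 = 2187.

Therefore m_{14} = σ^{14} · C_7 = 2187 · 429 = 938223.


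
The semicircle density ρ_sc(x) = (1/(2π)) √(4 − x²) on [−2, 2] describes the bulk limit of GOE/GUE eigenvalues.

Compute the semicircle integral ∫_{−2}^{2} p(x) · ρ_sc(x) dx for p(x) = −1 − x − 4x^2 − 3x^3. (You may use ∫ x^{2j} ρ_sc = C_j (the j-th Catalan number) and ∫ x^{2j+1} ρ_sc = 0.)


Write p(x) = Σ a_i x^i, split into monomials and integrate each against ρ_sc separately.
Using ∫ x^{2j} ρ_sc = C_j = (1/(j+1)) C(2j, j) (Catalan numbers) and ∫ x^{2j+1} ρ_sc = 0 (odd monomials vanish by symmetry):
  i = 0 (even): a_0 · C_{0} = -1 · 1 = -1
  i = 1 (odd): ∫ x^1 ρ_sc = 0 (vanishes)
  i = 2 (even): a_2 · C_{1} = -4 · 1 = -4
  i = 3 (odd): ∫ x^3 ρ_sc = 0 (vanishes)

Summing the contributions: ∫_{−2}^{2} p(x) ρ_sc(x) dx = (-1) + (-4) = -5.


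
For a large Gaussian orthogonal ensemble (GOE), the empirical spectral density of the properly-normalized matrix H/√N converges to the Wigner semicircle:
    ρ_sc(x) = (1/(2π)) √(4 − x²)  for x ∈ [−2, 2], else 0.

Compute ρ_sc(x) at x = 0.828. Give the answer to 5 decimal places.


ρ_sc(x) = (1/(2π)) √(4 − x²). With x = 0.828:
  4 − x² = 4 − (0.828)² = 4 − 0.685584 = 3.314416.
  √(4 − x²) = 1.820554.
  1/(2π) = 0.159155.
  ρ_sc(0.828) = 0.159155 · 1.820554 = 0.289750.

Rounded to 5 decimal places: ρ_sc(0.828) ≈ 0.28975.


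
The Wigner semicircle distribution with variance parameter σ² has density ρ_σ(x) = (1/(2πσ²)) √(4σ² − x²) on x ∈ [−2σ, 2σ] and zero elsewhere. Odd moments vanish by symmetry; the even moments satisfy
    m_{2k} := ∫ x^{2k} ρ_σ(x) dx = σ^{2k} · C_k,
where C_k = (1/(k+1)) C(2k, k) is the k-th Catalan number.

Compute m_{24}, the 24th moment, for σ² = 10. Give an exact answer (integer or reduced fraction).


By the scaled semicircle moment identity, m_{2k} = σ^{2k} · C_k with k = 12.
C_12 = (1/(k+1)) · C(2k, k) = (1/13) · C(24, 12) = (1/13) · 2704156 = 208012.
σ^{2k} = (σ²)^k = (10)^12 = 1000000000000.

Therefore m_{24} = σ^{24} · C_12 = 1000000000000 · 208012 = 208012000000000000.


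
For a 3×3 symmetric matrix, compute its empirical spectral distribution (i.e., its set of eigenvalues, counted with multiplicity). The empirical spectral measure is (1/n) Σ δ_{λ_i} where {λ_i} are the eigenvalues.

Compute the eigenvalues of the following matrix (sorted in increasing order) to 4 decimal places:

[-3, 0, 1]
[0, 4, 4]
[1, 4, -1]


Since M is real symmetric, all three eigenvalues are real; they are the roots of det(λI − M) = λ³ − (tr M) λ² + s λ − det M, where s is the sum of the principal 2×2 minors.
tr M = -3 + 4 + (-1) = 0.
s = ((-3)·4 − 0²) + ((-3)·(-1) − 1²) + (4·(-1) − 4²) = -12 + 2 + (-20) = -30.
det M (expand along row 1) = (-3)·(-20) − 0·(-4) + 1·(-4) = 56.
Characteristic polynomial: λ³ − 30λ − 56 = 0.
Substitute λ = y + (tr M)/3 = y + 0.000000 to remove the quadratic term: y³ + p·y + q = 0 with p = s − (tr M)²/3 = -30.000000 and q = −2(tr M)³/27 + (tr M)·s/3 − det M = -56.000000.
Three real roots ⇒ use the trigonometric (Viète) form: r = 2√(−p/3) = 6.324555, φ = arccos(3q/(p·r)) = arccos(0.885438) = 0.483361 rad.
y_k = r·cos(φ/3 − 2πk/3) for k = 0, 1, 2 gives y = 6.242641, -2.242641, -4.000000.
λ_k = y_k + 0.000000 gives λ = 6.2426, -2.2426, -4.0000 (check: the sum is 0.0000 = tr M).

Eigenvalues sorted in increasing order: [-4.0000, -2.2426, 6.2426].


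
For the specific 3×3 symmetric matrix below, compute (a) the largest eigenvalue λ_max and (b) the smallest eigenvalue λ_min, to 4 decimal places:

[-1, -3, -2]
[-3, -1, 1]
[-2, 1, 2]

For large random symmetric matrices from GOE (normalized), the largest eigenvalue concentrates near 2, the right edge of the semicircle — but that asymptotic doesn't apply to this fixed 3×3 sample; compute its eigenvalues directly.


Since M is real symmetric, all three eigenvalues are real; they are the roots of det(λI − M) = λ³ − (tr M) λ² + s λ − det M, where s is the sum of the principal 2×2 minors.
tr M = -1 + (-1) + 2 = 0.
s = ((-1)·(-1) − (-3)²) + ((-1)·2 − (-2)²) + ((-1)·2 − 1²) = -8 + (-6) + (-3) = -17.
det M (expand along row 1) = (-1)·(-3) − (-3)·(-4) + (-2)·(-5) = 1.
Characteristic polynomial: λ³ − 17λ − 1 = 0.
Substitute λ = y + (tr M)/3 = y + 0.000000 to remove the quadratic term: y³ + p·y + q = 0 with p = s − (tr M)²/3 = -17.000000 and q = −2(tr M)³/27 + (tr M)·s/3 − det M = -1.000000.
Three real roots ⇒ use the trigonometric (Viète) form: r = 2√(−p/3) = 4.760952, φ = arccos(3q/(p·r)) = arccos(0.037066) = 1.533722 rad.
y_k = r·cos(φ/3 − 2πk/3) for k = 0, 1, 2 gives y = 4.152209, -0.058836, -4.093373.
λ_k = y_k + 0.000000 gives λ = 4.1522, -0.0588, -4.0934 (check: the sum is 0.0000 = tr M).

Hence λ_max = 4.1522 and λ_min = -4.0934.
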